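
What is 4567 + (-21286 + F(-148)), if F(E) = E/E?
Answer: -16718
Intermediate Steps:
F(E) = 1
4567 + (-21286 + F(-148)) = 4567 + (-21286 + 1) = 4567 - 21285 = -16718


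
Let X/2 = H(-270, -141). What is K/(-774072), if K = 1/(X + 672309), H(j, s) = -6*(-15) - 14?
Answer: -1/520533231192 ≈ -1.9211e-12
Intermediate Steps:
H(j, s) = 76 (H(j, s) = 90 - 14 = 76)
X = 152 (X = 2*76 = 152)
K = 1/672461 (K = 1/(152 + 672309) = 1/672461 ≈ 1.4871e-6)
K/(-774072) = (1/672461)/(-774072) = (1/672461)*(-1/774072) = -1/520533231192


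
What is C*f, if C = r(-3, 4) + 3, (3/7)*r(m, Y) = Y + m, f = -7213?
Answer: -115408/3 ≈ -38469.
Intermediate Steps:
r(m, Y) = 7*Y/3 + 7*m/3 (r(m, Y) = 7*(Y + m)/3 = 7*Y/3 + 7*m/3)
C = 16/3 (C = ((7/3)*4 + (7/3)*(-3)) + 3 = (28/3 - 7) + 3 = 7/3 + 3 = 16/3 ≈ 5.3333)
C*f = (16/3)*(-7213) = -115408/3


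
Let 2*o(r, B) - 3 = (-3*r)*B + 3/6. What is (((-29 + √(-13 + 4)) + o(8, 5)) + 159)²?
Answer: 82225/16 + 861*I/2 ≈ 5139.1 + 430.5*I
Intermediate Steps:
o(r, B) = 7/4 - 3*B*r/2 (o(r, B) = 3/2 + ((-3*r)*B + 3/6)/2 = 3/2 + (-3*B*r + 3*(⅙))/2 = 3/2 + (-3*B*r + ½)/2 = 3/2 + (½ - 3*B*r)/2 = 3/2 + (¼ - 3*B*r/2) = 7/4 - 3*B*r/2)
(((-29 + √(-13 + 4)) + o(8, 5)) + 159)² = (((-29 + √(-13 + 4)) + (7/4 - 3/2*5*8)) + 159)² = (((-29 + √(-9)) + (7/4 - 60)) + 159)² = (((-29 + 3*I) - 233/4) + 159)² = ((-349/4 + 3*I) + 159)² = (287/4 + 3*I)²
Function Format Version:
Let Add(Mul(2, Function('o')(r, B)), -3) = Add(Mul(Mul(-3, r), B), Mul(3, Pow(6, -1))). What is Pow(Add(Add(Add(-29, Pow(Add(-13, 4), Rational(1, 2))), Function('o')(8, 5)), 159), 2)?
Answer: Add(Rational(82225, 16), Mul(Rational(861, 2), I)) ≈ Add(5139.1, Mul(430.50, I))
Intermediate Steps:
Function('o')(r, B) = Add(Rational(7, 4), Mul(Rational(-3, 2), B, r)) (Function('o')(r, B) = Add(Rational(3, 2), Mul(Rational(1, 2), Add(Mul(Mul(-3, r), B), Mul(3, Pow(6, -1))))) = Add(Rational(3, 2), Mul(Rational(1, 2), Add(Mul(-3, B, r), Mul(3, Rational(1, 6))))) = Add(Rational(3, 2), Mul(Rational(1, 2), Add(Mul(-3, B, r), Rational(1, 2)))) = Add(Rational(3, 2), Mul(Rational(1, 2), Add(Rational(1, 2), Mul(-3, B, r)))) = Add(Rational(3, 2), Add(Rational(1, 4), Mul(Rational(-3, 2), B, r))) = Add(Rational(7, 4), Mul(Rational(-3, 2), B, r)))
Pow(Add(Add(Add(-29, Pow(Add(-13, 4), Rational(1, 2))), Function('o')(8, 5)), 159), 2) = Pow(Add(Add(Add(-29, Pow(Add(-13, 4), Rational(1, 2))), Add(Rational(7, 4), Mul(Rational(-3, 2), 5, 8))), 159), 2) = Pow(Add(Add(Add(-29, Pow(-9, Rational(1, 2))), Add(Rational(7, 4), -60)), 159), 2) = Pow(Add(Add(Add(-29, Mul(3, I)), Rational(-233, 4)), 159), 2) = Pow(Add(Add(Rational(-349, 4), Mul(3, I)), 159), 2) = Pow(Add(Rational(287, 4), Mul(3, I)), 2)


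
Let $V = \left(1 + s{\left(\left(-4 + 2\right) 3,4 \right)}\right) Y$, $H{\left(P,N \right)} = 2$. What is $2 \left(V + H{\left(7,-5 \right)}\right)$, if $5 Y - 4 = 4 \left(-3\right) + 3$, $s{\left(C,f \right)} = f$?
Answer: $-6$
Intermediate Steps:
$Y = -1$ ($Y = \frac{4}{5} + \frac{4 \left(-3\right) + 3}{5} = \frac{4}{5} + \frac{-12 + 3}{5} = \frac{4}{5} + \frac{1}{5} \left(-9\right) = \frac{4}{5} - \frac{9}{5} = -1$)
$V = -5$ ($V = \left(1 + 4\right) \left(-1\right) = 5 \left(-1\right) = -5$)
$2 \left(V + H{\left(7,-5 \right)}\right) = 2 \left(-5 + 2\right) = 2 \left(-3\right) = -6$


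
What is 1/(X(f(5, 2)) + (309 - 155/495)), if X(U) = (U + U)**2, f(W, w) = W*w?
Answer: 99/70160 ≈ 0.0014111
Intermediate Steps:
X(U) = 4*U**2 (X(U) = (2*U)**2 = 4*U**2)
1/(X(f(5, 2)) + (309 - 155/495)) = 1/(4*(5*2)**2 + (309 - 155/495)) = 1/(4*10**2 + (309 - 155*1/495)) = 1/(4*100 + (309 - 31/99)) = 1/(400 + 30560/99) = 1/(70160/99) = 99/70160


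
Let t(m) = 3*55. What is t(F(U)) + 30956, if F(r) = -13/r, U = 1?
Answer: 31121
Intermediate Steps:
F(r) = -13/r
t(m) = 165
t(F(U)) + 30956 = 165 + 30956 = 31121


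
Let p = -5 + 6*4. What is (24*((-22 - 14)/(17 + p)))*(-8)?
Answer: 192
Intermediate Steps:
p = 19 (p = -5 + 24 = 19)
(24*((-22 - 14)/(17 + p)))*(-8) = (24*((-22 - 14)/(17 + 19)))*(-8) = (24*(-36/36))*(-8) = (24*(-36*1/36))*(-8) = (24*(-1))*(-8) = -24*(-8) = 192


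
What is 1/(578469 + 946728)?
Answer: 1/1525197 ≈ 6.5565e-7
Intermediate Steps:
1/(578469 + 946728) = 1/1525197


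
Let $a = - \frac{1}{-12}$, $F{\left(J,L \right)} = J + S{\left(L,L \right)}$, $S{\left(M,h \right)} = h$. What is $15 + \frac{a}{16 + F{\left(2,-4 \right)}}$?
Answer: $\frac{2521}{168} \approx 15.006$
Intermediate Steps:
$F{\left(J,L \right)} = J + L$
$a = \frac{1}{12}$ ($a = \left(-1\right) \left(- \frac{1}{12}\right) = \frac{1}{12} \approx 0.083333$)
$15 + \frac{a}{16 + F{\left(2,-4 \right)}} = 15 + \frac{1}{16 + \left(2 - 4\right)} \frac{1}{12} = 15 + \frac{1}{16 - 2} \cdot \frac{1}{12} = 15 + \frac{1}{14} \cdot \frac{1}{12} = 15 + \frac{1}{168} = \frac{2521}{168}$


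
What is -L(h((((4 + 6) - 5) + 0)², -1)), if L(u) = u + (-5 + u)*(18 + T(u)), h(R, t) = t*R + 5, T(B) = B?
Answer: -30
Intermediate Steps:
h(R, t) = 5 + R*t (h(R, t) = R*t + 5 = 5 + R*t)
L(u) = u + (-5 + u)*(18 + u)
-L(h((((4 + 6) - 5) + 0)², -1)) = -(-90 + (5 + (((4 + 6) - 5) + 0)²*(-1))² + 14*(5 + (((4 + 6) - 5) + 0)²*(-1))) = -(-90 + (5 + ((10 - 5) + 0)²*(-1))² + 14*(5 + ((10 - 5) + 0)²*(-1))) = -(-90 + (5 + (5 + 0)²*(-1))² + 14*(5 + (5 + 0)²*(-1))) = -(-90 + (5 + 5²*(-1))² + 14*(5 + 5²*(-1))) = -(-90 + (5 + 25*(-1))² + 14*(5 + 25*(-1))) = -(-90 + (5 - 25)² + 14*(5 - 25)) = -(-90 + (-20)² + 14*(-20)) = -(-90 + 400 - 280) = -1*30 = -30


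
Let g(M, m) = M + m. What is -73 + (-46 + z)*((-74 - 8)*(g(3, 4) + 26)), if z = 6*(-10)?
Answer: 286763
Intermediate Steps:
z = -60
-73 + (-46 + z)*((-74 - 8)*(g(3, 4) + 26)) = -73 + (-46 - 60)*((-74 - 8)*((3 + 4) + 26)) = -73 - (-8692)*(7 + 26) = -73 - (-8692)*33 = -73 - 106*(-2706) = -73 + 286836 = 286763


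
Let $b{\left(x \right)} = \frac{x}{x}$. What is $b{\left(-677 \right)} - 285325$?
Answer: $-285324$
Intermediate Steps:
$b{\left(x \right)} = 1$
$b{\left(-677 \right)} - 285325 = 1 - 285325 = -285324$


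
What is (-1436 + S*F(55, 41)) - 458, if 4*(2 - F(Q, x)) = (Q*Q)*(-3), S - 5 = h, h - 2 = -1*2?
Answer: 37839/4 ≈ 9459.8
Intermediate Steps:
h = 0 (h = 2 - 1*2 = 2 - 2 = 0)
S = 5 (S = 5 + 0 = 5)
F(Q, x) = 2 + 3*Q**2/4 (F(Q, x) = 2 - Q*Q*(-3)/4 = 2 - Q**2*(-3)/4 = 2 - (-3)*Q**2/4 = 2 + 3*Q**2/4)
(-1436 + S*F(55, 41)) - 458 = (-1436 + 5*(2 + (3/4)*55**2)) - 458 = (-1436 + 5*(2 + (3/4)*3025)) - 458 = (-1436 + 5*(2 + 9075/4)) - 458 = (-1436 + 5*(9083/4)) - 458 = (-1436 + 45415/4) - 458 = 39671/4 - 458 = 37839/4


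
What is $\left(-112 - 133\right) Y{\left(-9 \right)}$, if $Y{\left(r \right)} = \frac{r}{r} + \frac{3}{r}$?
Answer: $- \frac{490}{3} \approx -163.33$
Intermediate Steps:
$Y{\left(r \right)} = 1 + \frac{3}{r}$
$\left(-112 - 133\right) Y{\left(-9 \right)} = \left(-112 - 133\right) \frac{3 - 9}{-9} = - 245 \left(\left(- \frac{1}{9}\right) \left(-6\right)\right) = \left(-245\right) \frac{2}{3} = - \frac{490}{3}$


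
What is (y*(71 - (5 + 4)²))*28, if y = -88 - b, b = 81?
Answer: 47320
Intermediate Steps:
y = -169 (y = -88 - 1*81 = -88 - 81 = -169)
(y*(71 - (5 + 4)²))*28 = -169*(71 - (5 + 4)²)*28 = -169*(71 - 1*9²)*28 = -169*(71 - 1*81)*28 = -169*(71 - 81)*28 = -169*(-10)*28 = 1690*28 = 47320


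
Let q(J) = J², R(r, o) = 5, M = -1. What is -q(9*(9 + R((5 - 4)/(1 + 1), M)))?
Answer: -15876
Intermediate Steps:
-q(9*(9 + R((5 - 4)/(1 + 1), M))) = -(9*(9 + 5))² = -(9*14)² = -1*126² = -1*15876 = -15876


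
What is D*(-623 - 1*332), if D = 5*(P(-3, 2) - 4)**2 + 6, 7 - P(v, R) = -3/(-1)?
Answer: -5730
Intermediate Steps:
P(v, R) = 4 (P(v, R) = 7 - (-3)/(-1) = 7 - (-3)*(-1) = 7 - 1*3 = 7 - 3 = 4)
D = 6 (D = 5*(4 - 4)**2 + 6 = 5*0**2 + 6 = 5*0 + 6 = 0 + 6 = 6)
D*(-623 - 1*332) = 6*(-623 - 1*332) = 6*(-623 - 332) = 6*(-955) = -5730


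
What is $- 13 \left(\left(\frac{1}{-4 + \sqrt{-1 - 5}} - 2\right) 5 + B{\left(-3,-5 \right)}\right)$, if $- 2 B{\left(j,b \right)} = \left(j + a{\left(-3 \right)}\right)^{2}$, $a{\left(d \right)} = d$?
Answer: $\frac{4134}{11} + \frac{65 i \sqrt{6}}{22} \approx 375.82 + 7.2371 i$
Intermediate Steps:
$B{\left(j,b \right)} = - \frac{\left(-3 + j\right)^{2}}{2}$ ($B{\left(j,b \right)} = - \frac{\left(j - 3\right)^{2}}{2} = - \frac{\left(-3 + j\right)^{2}}{2}$)
$- 13 \left(\left(\frac{1}{-4 + \sqrt{-1 - 5}} - 2\right) 5 + B{\left(-3,-5 \right)}\right) = - 13 \left(\left(\frac{1}{-4 + \sqrt{-1 - 5}} - 2\right) 5 - \frac{\left(-3 - 3\right)^{2}}{2}\right) = - 13 \left(\left(\frac{1}{-4 + \sqrt{-6}} - 2\right) 5 - \frac{\left(-6\right)^{2}}{2}\right) = - 13 \left(\left(\frac{1}{-4 + i \sqrt{6}} - 2\right) 5 - 18\right) = - 13 \left(\left(-2 + \frac{1}{-4 + i \sqrt{6}}\right) 5 - 18\right) = - 13 \left(\left(-10 + \frac{5}{-4 + i \sqrt{6}}\right) - 18\right) = - 13 \left(-28 + \frac{5}{-4 + i \sqrt{6}}\right) = 364 - \frac{65}{-4 + i \sqrt{6}}$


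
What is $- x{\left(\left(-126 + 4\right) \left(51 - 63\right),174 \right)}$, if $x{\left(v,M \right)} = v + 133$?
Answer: $-1597$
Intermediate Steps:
$x{\left(v,M \right)} = 133 + v$
$- x{\left(\left(-126 + 4\right) \left(51 - 63\right),174 \right)} = - (133 + \left(-126 + 4\right) \left(51 - 63\right)) = - (133 - -1464) = - (133 + 1464) = \left(-1\right) 1597 = -1597$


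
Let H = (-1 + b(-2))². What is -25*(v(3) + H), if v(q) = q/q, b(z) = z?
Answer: -250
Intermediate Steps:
v(q) = 1
H = 9 (H = (-1 - 2)² = (-3)² = 9)
-25*(v(3) + H) = -25*(1 + 9) = -25*10 = -250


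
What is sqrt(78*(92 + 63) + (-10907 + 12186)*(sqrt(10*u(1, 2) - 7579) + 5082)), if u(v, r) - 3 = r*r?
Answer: sqrt(6511968 + 1279*I*sqrt(7509)) ≈ 2551.9 + 21.72*I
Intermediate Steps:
u(v, r) = 3 + r**2 (u(v, r) = 3 + r*r = 3 + r**2)
sqrt(78*(92 + 63) + (-10907 + 12186)*(sqrt(10*u(1, 2) - 7579) + 5082)) = sqrt(78*(92 + 63) + (-10907 + 12186)*(sqrt(10*(3 + 2**2) - 7579) + 5082)) = sqrt(78*155 + 1279*(sqrt(10*(3 + 4) - 7579) + 5082)) = sqrt(12090 + 1279*(sqrt(10*7 - 7579) + 5082)) = sqrt(12090 + 1279*(sqrt(70 - 7579) + 5082)) = sqrt(12090 + 1279*(sqrt(-7509) + 5082)) = sqrt(12090 + 1279*(I*sqrt(7509) + 5082)) = sqrt(12090 + 1279*(5082 + I*sqrt(7509))) = sqrt(12090 + (6499878 + 1279*I*sqrt(7509))) = sqrt(6511968 + 1279*I*sqrt(7509))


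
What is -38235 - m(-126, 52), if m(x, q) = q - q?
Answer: -38235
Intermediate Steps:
m(x, q) = 0
-38235 - m(-126, 52) = -38235 - 1*0 = -38235 + 0 = -38235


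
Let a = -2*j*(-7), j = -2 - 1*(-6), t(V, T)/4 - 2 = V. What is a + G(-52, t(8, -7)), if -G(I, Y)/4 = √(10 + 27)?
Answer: 56 - 4*√37 ≈ 31.669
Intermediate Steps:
t(V, T) = 8 + 4*V
j = 4 (j = -2 + 6 = 4)
G(I, Y) = -4*√37 (G(I, Y) = -4*√(10 + 27) = -4*√37)
a = 56 (a = -2*4*(-7) = -8*(-7) = 56)
a + G(-52, t(8, -7)) = 56 - 4*√37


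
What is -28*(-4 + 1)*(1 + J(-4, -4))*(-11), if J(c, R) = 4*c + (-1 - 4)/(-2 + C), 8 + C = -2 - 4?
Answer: 54285/4 ≈ 13571.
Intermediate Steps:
C = -14 (C = -8 + (-2 - 4) = -8 - 6 = -14)
J(c, R) = 5/16 + 4*c (J(c, R) = 4*c + (-1 - 4)/(-2 - 14) = 4*c - 5/(-16) = 4*c - 5*(-1/16) = 4*c + 5/16 = 5/16 + 4*c)
-28*(-4 + 1)*(1 + J(-4, -4))*(-11) = -28*(-4 + 1)*(1 + (5/16 + 4*(-4)))*(-11) = -(-84)*(1 + (5/16 - 16))*(-11) = -(-84)*(1 - 251/16)*(-11) = -(-84)*(-235)/16*(-11) = -28*705/16*(-11) = -4935/4*(-11) = 54285/4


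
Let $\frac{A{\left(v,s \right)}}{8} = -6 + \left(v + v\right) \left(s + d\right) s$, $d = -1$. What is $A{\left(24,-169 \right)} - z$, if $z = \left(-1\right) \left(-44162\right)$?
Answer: $10988110$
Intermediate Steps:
$A{\left(v,s \right)} = -48 + 16 s v \left(-1 + s\right)$ ($A{\left(v,s \right)} = 8 \left(-6 + \left(v + v\right) \left(s - 1\right) s\right) = 8 \left(-6 + 2 v \left(-1 + s\right) s\right) = 8 \left(-6 + 2 s v \left(-1 + s\right)\right) = -48 + 16 s v \left(-1 + s\right)$)
$z = 44162$
$A{\left(24,-169 \right)} - z = \left(-48 - \left(-2704\right) 24 + 16 \cdot 24 \left(-169\right)^{2}\right) - 44162 = \left(-48 + 64896 + 16 \cdot 24 \cdot 28561\right) - 44162 = \left(-48 + 64896 + 10967424\right) - 44162 = 11032272 - 44162 = 10988110$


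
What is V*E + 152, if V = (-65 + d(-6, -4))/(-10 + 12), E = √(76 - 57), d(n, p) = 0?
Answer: 152 - 65*√19/2 ≈ 10.336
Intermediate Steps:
E = √19 ≈ 4.3589
V = -65/2 (V = (-65 + 0)/(-10 + 12) = -65/2 ≈ -32.500)
V*E + 152 = -65*√19/2 + 152 = 152 - 65*√19/2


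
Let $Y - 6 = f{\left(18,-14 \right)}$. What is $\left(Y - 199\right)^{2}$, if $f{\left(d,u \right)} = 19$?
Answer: $30276$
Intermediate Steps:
$Y = 25$ ($Y = 6 + 19 = 25$)
$\left(Y - 199\right)^{2} = \left(25 - 199\right)^{2} = \left(-174\right)^{2} = 30276$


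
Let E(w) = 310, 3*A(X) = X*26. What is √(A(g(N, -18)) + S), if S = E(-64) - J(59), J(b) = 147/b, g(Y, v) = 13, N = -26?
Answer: √13163667/177 ≈ 20.498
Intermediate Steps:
A(X) = 26*X/3 (A(X) = (X*26)/3 = (26*X)/3 = 26*X/3)
S = 18143/59 (S = 310 - 147/59 = 18143/59 ≈ 307.51)
√(A(g(N, -18)) + S) = √((26/3)*13 + 18143/59) = √(338/3 + 18143/59) = √(74371/177) = √13163667/177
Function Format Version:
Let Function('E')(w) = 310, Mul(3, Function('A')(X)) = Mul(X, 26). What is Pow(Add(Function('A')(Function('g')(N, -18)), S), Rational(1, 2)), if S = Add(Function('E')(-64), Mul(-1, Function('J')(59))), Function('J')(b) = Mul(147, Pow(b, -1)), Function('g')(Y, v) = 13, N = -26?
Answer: Mul(Rational(1, 177), Pow(13163667, Rational(1, 2))) ≈ 20.498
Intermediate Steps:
Function('A')(X) = Mul(Rational(26, 3), X) (Function('A')(X) = Mul(Rational(1, 3), Mul(X, 26)) = Mul(Rational(1, 3), Mul(26, X)) = Mul(Rational(26, 3), X))
S = Rational(18143, 59) (S = Add(310, Mul(-1, Mul(147, Pow(59, -1)))) = Add(310, Mul(-1, Mul(147, Rational(1, 59)))) = Add(310, Mul(-1, Rational(147, 59))) = Add(310, Rational(-147, 59)) = Rational(18143, 59) ≈ 307.51)
Pow(Add(Function('A')(Function('g')(N, -18)), S), Rational(1, 2)) = Pow(Add(Mul(Rational(26, 3), 13), Rational(18143, 59)), Rational(1, 2)) = Pow(Add(Rational(338, 3), Rational(18143, 59)), Rational(1, 2)) = Pow(Rational(74371, 177), Rational(1, 2)) = Mul(Rational(1, 177), Pow(13163667, Rational(1, 2)))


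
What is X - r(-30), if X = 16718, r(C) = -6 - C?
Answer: 16694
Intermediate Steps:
X - r(-30) = 16718 - (-6 - 1*(-30)) = 16718 - (-6 + 30) = 16718 - 1*24 = 16718 - 24 = 16694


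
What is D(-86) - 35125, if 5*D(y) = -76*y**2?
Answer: -737721/5 ≈ -1.4754e+5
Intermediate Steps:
D(y) = -76*y**2/5 (D(y) = (-76*y**2)/5 = -76*y**2/5)
D(-86) - 35125 = -76/5*(-86)**2 - 35125 = -76/5*7396 - 35125 = -562096/5 - 35125 = -737721/5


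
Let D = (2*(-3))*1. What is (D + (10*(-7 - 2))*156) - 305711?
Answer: -319757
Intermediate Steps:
D = -6 (D = -6*1 = -6)
(D + (10*(-7 - 2))*156) - 305711 = (-6 + (10*(-7 - 2))*156) - 305711 = (-6 + (10*(-9))*156) - 305711 = (-6 - 90*156) - 305711 = (-6 - 14040) - 305711 = -14046 - 305711 = -319757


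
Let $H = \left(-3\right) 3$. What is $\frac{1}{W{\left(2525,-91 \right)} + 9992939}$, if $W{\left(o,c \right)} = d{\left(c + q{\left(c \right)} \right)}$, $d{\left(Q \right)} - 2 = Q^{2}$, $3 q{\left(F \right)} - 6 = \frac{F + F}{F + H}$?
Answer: $\frac{22500}{225016973581} \approx 9.9992 \cdot 10^{-8}$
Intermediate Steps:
$H = -9$
$q{\left(F \right)} = 2 + \frac{2 F}{3 \left(-9 + F\right)}$ ($q{\left(F \right)} = 2 + \frac{\left(F + F\right) \frac{1}{F - 9}}{3} = 2 + \frac{2 F \frac{1}{-9 + F}}{3} = 2 + \frac{2 F}{3 \left(-9 + F\right)}$)
$d{\left(Q \right)} = 2 + Q^{2}$
$W{\left(o,c \right)} = 2 + \left(c + \frac{2 \left(-27 + 4 c\right)}{3 \left(-9 + c\right)}\right)^{2}$
$\frac{1}{W{\left(2525,-91 \right)} + 9992939} = \frac{1}{\left(2 + \frac{\left(-54 - -1729 + 3 \left(-91\right)^{2}\right)^{2}}{9 \left(-9 - 91\right)^{2}}\right) + 9992939} = \frac{1}{\left(2 + \frac{\left(-54 + 1729 + 3 \cdot 8281\right)^{2}}{9 \cdot 10000}\right) + 9992939} = \frac{1}{\left(2 + \frac{1}{9} \cdot \frac{1}{10000} \left(-54 + 1729 + 24843\right)^{2}\right) + 9992939} = \frac{1}{\left(2 + \frac{1}{9} \cdot \frac{1}{10000} \cdot 26518^{2}\right) + 9992939} = \frac{1}{\left(2 + \frac{1}{9} \cdot \frac{1}{10000} \cdot 703204324\right) + 9992939} = \frac{1}{\left(2 + \frac{175801081}{22500}\right) + 9992939} = \frac{1}{\frac{175846081}{22500} + 9992939} = \frac{1}{\frac{225016973581}{22500}} = \frac{22500}{225016973581}$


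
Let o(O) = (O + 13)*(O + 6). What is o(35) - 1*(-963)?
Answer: 2931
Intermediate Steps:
o(O) = (6 + O)*(13 + O) (o(O) = (13 + O)*(6 + O) = (6 + O)*(13 + O))
o(35) - 1*(-963) = (78 + 35**2 + 19*35) - 1*(-963) = (78 + 1225 + 665) + 963 = 1968 + 963 = 2931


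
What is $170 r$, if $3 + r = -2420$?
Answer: $-411910$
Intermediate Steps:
$r = -2423$ ($r = -3 - 2420 = -2423$)
$170 r = 170 \left(-2423\right) = -411910$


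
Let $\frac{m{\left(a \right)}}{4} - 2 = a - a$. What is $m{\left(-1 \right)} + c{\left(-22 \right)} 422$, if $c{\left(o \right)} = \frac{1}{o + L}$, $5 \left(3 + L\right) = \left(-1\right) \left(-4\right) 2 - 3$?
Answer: $- \frac{115}{12} \approx -9.5833$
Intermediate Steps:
$L = -2$ ($L = -3 + \frac{\left(-1\right) \left(-4\right) 2 - 3}{5} = -3 + \frac{4 \cdot 2 - 3}{5} = -3 + \frac{8 - 3}{5} = -3 + \frac{1}{5} \cdot 5 = -3 + 1 = -2$)
$c{\left(o \right)} = \frac{1}{-2 + o}$ ($c{\left(o \right)} = \frac{1}{o - 2} = \frac{1}{-2 + o}$)
$m{\left(a \right)} = 8$ ($m{\left(a \right)} = 8 + 4 \left(a - a\right) = 8 + 4 \cdot 0 = 8 + 0 = 8$)
$m{\left(-1 \right)} + c{\left(-22 \right)} 422 = 8 + \frac{1}{-2 - 22} \cdot 422 = 8 + \frac{1}{-24} \cdot 422 = 8 - \frac{211}{12} = - \frac{115}{12}$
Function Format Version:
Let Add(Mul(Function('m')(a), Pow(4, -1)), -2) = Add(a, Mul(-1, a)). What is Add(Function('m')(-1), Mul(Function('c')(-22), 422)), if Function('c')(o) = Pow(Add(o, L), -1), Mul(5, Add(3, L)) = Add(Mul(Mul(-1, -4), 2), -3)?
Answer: Rational(-115, 12) ≈ -9.5833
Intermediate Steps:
L = -2 (L = Add(-3, Mul(Rational(1, 5), Add(Mul(Mul(-1, -4), 2), -3))) = Add(-3, Mul(Rational(1, 5), Add(Mul(4, 2), -3))) = Add(-3, Mul(Rational(1, 5), Add(8, -3))) = Add(-3, Mul(Rational(1, 5), 5)) = Add(-3, 1) = -2)
Function('c')(o) = Pow(Add(-2, o), -1) (Function('c')(o) = Pow(Add(o, -2), -1) = Pow(Add(-2, o), -1))
Function('m')(a) = 8 (Function('m')(a) = Add(8, Mul(4, Add(a, Mul(-1, a)))) = Add(8, Mul(4, 0)) = Add(8, 0) = 8)
Add(Function('m')(-1), Mul(Function('c')(-22), 422)) = Add(8, Mul(Pow(Add(-2, -22), -1), 422)) = Add(8, Mul(Pow(-24, -1), 422)) = Add(8, Mul(Rational(-1, 24), 422)) = Add(8, Rational(-211, 12)) = Rational(-115, 12)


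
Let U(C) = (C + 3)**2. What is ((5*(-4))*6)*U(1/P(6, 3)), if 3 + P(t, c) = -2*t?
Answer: -15488/15 ≈ -1032.5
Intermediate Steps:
P(t, c) = -3 - 2*t
U(C) = (3 + C)**2
((5*(-4))*6)*U(1/P(6, 3)) = ((5*(-4))*6)*(3 + 1/(-3 - 2*6))**2 = (-20*6)*(3 + 1/(-3 - 12))**2 = -120*(3 + 1/(-15))**2 = -120*(3 - 1/15)**2 = -120*(44/15)**2 = -120*1936/225 = -15488/15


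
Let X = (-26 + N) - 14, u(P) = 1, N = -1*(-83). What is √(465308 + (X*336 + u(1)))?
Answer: √479757 ≈ 692.64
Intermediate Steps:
N = 83
X = 43 (X = (-26 + 83) - 14 = 57 - 14 = 43)
√(465308 + (X*336 + u(1))) = √(465308 + (43*336 + 1)) = √(465308 + (14448 + 1)) = √(465308 + 14449) = √479757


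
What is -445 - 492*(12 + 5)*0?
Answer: -445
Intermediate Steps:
-445 - 492*(12 + 5)*0 = -445 - 8364*0 = -445 - 492*0 = -445 + 0 = -445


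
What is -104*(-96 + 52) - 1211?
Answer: 3365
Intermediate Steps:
-104*(-96 + 52) - 1211 = -104*(-44) - 1211 = 4576 - 1211 = 3365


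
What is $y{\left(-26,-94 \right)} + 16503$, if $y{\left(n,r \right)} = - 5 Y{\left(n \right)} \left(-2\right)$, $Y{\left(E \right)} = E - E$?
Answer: $16503$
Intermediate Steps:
$Y{\left(E \right)} = 0$
$y{\left(n,r \right)} = 0$ ($y{\left(n,r \right)} = \left(-5\right) 0 \left(-2\right) = 0 \left(-2\right) = 0$)
$y{\left(-26,-94 \right)} + 16503 = 0 + 16503 = 16503$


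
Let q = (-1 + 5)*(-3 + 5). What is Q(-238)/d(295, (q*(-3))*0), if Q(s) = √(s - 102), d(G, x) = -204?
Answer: -I*√85/102 ≈ -0.090388*I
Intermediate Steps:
q = 8 (q = 4*2 = 8)
Q(s) = √(-102 + s)
Q(-238)/d(295, (q*(-3))*0) = √(-102 - 238)/(-204) = √(-340)*(-1/204) = (2*I*√85)*(-1/204) = -I*√85/102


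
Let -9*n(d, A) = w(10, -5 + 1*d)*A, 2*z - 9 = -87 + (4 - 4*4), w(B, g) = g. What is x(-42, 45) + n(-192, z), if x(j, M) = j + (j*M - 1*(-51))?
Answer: -2866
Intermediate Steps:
x(j, M) = 51 + j + M*j (x(j, M) = j + (M*j + 51) = j + (51 + M*j) = 51 + j + M*j)
z = -45 (z = 9/2 + (-87 + (4 - 4*4))/2 = 9/2 + (-87 + (4 - 16))/2 = 9/2 + (-87 - 12)/2 = 9/2 + (½)*(-99) = 9/2 - 99/2 = -45)
n(d, A) = -A*(-5 + d)/9 (n(d, A) = -(-5 + 1*d)*A/9 = -(-5 + d)*A/9 = -A*(-5 + d)/9)
x(-42, 45) + n(-192, z) = (51 - 42 + 45*(-42)) + (⅑)*(-45)*(5 - 1*(-192)) = (51 - 42 - 1890) + (⅑)*(-45)*(5 + 192) = -1881 + (⅑)*(-45)*197 = -1881 - 985 = -2866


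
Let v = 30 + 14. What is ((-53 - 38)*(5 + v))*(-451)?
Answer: 2011009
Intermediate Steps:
v = 44
((-53 - 38)*(5 + v))*(-451) = ((-53 - 38)*(5 + 44))*(-451) = -91*49*(-451) = -4459*(-451) = 2011009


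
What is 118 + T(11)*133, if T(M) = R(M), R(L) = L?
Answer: 1581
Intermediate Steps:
T(M) = M
118 + T(11)*133 = 118 + 11*133 = 118 + 1463 = 1581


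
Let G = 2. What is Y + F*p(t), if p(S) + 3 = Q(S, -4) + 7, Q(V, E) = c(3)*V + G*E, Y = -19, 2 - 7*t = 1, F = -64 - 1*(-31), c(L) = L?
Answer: 692/7 ≈ 98.857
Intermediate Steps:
F = -33 (F = -64 + 31 = -33)
t = ⅐ (t = 2/7 - ⅐*1 = 2/7 - ⅐ = ⅐ ≈ 0.14286)
Q(V, E) = 2*E + 3*V (Q(V, E) = 3*V + 2*E = 2*E + 3*V)
p(S) = -4 + 3*S (p(S) = -3 + ((2*(-4) + 3*S) + 7) = -3 + ((-8 + 3*S) + 7) = -3 + (-1 + 3*S) = -4 + 3*S)
Y + F*p(t) = -19 - 33*(-4 + 3*(⅐)) = -19 - 33*(-4 + 3/7) = -19 - 33*(-25/7) = -19 + 825/7 = 692/7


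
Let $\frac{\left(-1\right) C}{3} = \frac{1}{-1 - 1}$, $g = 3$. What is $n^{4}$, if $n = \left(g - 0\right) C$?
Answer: $\frac{6561}{16} \approx 410.06$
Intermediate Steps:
$C = \frac{3}{2}$ ($C = - \frac{3}{-1 - 1} = - \frac{3}{-2} = \left(-3\right) \left(- \frac{1}{2}\right) = \frac{3}{2} \approx 1.5$)
$n = \frac{9}{2}$ ($n = \left(3 - 0\right) \frac{3}{2} = \left(3 + 0\right) \frac{3}{2} = 3 \cdot \frac{3}{2} = \frac{9}{2} \approx 4.5$)
$n^{4} = \left(\frac{9}{2}\right)^{4} = \frac{6561}{16}$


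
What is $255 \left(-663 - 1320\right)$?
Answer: $-505665$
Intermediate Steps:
$255 \left(-663 - 1320\right) = 255 \left(-1983\right) = -505665$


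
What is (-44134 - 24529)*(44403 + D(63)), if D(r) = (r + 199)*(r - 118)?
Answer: -2059409359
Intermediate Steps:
D(r) = (-118 + r)*(199 + r) (D(r) = (199 + r)*(-118 + r) = (-118 + r)*(199 + r))
(-44134 - 24529)*(44403 + D(63)) = (-44134 - 24529)*(44403 + (-23482 + 63**2 + 81*63)) = -68663*(44403 + (-23482 + 3969 + 5103)) = -68663*(44403 - 14410) = -68663*29993 = -2059409359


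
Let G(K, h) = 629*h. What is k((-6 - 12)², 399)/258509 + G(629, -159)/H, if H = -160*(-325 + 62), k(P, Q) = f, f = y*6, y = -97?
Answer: -25878234159/10878058720 ≈ -2.3789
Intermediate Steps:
f = -582 (f = -97*6 = -582)
k(P, Q) = -582
H = 42080 (H = -160*(-263) = 42080)
k((-6 - 12)², 399)/258509 + G(629, -159)/H = -582/258509 + (629*(-159))/42080 = -582*1/258509 - 100011*1/42080 = -582/258509 - 100011/42080 = -25878234159/10878058720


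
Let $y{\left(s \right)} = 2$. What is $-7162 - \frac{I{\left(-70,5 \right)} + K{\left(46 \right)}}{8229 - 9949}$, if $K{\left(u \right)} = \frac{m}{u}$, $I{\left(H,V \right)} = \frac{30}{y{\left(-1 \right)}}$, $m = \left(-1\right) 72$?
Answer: $- \frac{283328411}{39560} \approx -7162.0$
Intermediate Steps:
$m = -72$
$I{\left(H,V \right)} = 15$ ($I{\left(H,V \right)} = \frac{30}{2} = 30 \cdot \frac{1}{2} = 15$)
$K{\left(u \right)} = - \frac{72}{u}$
$-7162 - \frac{I{\left(-70,5 \right)} + K{\left(46 \right)}}{8229 - 9949} = -7162 - \frac{15 - \frac{72}{46}}{8229 - 9949} = -7162 - \frac{15 - \frac{36}{23}}{-1720} = -7162 - \left(15 - \frac{36}{23}\right) \left(- \frac{1}{1720}\right) = -7162 - \frac{309}{23} \left(- \frac{1}{1720}\right) = -7162 - - \frac{309}{39560} = -7162 + \frac{309}{39560} = - \frac{283328411}{39560}$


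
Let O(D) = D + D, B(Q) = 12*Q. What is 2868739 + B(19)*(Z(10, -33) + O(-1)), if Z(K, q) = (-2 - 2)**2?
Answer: 2871931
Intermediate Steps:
O(D) = 2*D
Z(K, q) = 16 (Z(K, q) = (-4)**2 = 16)
2868739 + B(19)*(Z(10, -33) + O(-1)) = 2868739 + (12*19)*(16 + 2*(-1)) = 2868739 + 228*(16 - 2) = 2868739 + 228*14 = 2868739 + 3192 = 2871931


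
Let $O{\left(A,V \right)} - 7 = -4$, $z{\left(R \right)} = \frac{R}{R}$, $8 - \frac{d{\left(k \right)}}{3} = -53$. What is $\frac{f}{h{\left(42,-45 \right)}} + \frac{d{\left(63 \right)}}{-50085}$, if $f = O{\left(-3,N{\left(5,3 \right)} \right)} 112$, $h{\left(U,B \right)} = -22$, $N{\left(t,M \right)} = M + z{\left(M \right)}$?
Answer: $- \frac{2805431}{183645} \approx -15.276$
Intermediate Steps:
$d{\left(k \right)} = 183$ ($d{\left(k \right)} = 24 - -159 = 24 + 159 = 183$)
$z{\left(R \right)} = 1$
$N{\left(t,M \right)} = 1 + M$ ($N{\left(t,M \right)} = M + 1 = 1 + M$)
$O{\left(A,V \right)} = 3$ ($O{\left(A,V \right)} = 7 - 4 = 3$)
$f = 336$ ($f = 3 \cdot 112 = 336$)
$\frac{f}{h{\left(42,-45 \right)}} + \frac{d{\left(63 \right)}}{-50085} = \frac{336}{-22} + \frac{183}{-50085} = 336 \left(- \frac{1}{22}\right) + 183 \left(- \frac{1}{50085}\right) = - \frac{168}{11} - \frac{61}{16695} = - \frac{2805431}{183645}$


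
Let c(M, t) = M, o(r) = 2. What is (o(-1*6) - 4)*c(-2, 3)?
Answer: 4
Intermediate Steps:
(o(-1*6) - 4)*c(-2, 3) = (2 - 4)*(-2) = -2*(-2) = 4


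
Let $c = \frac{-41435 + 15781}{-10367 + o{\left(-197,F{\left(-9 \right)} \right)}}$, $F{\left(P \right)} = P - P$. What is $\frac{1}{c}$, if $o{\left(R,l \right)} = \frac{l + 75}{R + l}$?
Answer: $\frac{1021187}{2526919} \approx 0.40412$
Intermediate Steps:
$F{\left(P \right)} = 0$
$o{\left(R,l \right)} = \frac{75 + l}{R + l}$
$c = \frac{2526919}{1021187}$ ($c = \frac{-41435 + 15781}{-10367 + \frac{75 + 0}{-197 + 0}} = - \frac{25654}{-10367 + \frac{1}{-197} \cdot 75} = - \frac{25654}{-10367 - \frac{75}{197}} = - \frac{25654}{- \frac{2042374}{197}} = \left(-25654\right) \left(- \frac{197}{2042374}\right) = \frac{2526919}{1021187} \approx 2.4745$)
$\frac{1}{c} = \frac{1}{\frac{2526919}{1021187}} = \frac{1021187}{2526919}$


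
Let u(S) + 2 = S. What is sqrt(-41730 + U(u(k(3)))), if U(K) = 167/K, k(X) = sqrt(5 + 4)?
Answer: I*sqrt(41563) ≈ 203.87*I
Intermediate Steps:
k(X) = 3 (k(X) = sqrt(9) = 3)
u(S) = -2 + S
sqrt(-41730 + U(u(k(3)))) = sqrt(-41730 + 167/(-2 + 3)) = sqrt(-41730 + 167/1) = sqrt(-41730 + 167*1) = sqrt(-41730 + 167) = sqrt(-41563) = I*sqrt(41563)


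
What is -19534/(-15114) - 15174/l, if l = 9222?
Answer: -4099774/11615109 ≈ -0.35297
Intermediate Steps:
-19534/(-15114) - 15174/l = -19534/(-15114) - 15174/9222 = -19534*(-1/15114) - 15174*1/9222 = 9767/7557 - 2529/1537 = -4099774/11615109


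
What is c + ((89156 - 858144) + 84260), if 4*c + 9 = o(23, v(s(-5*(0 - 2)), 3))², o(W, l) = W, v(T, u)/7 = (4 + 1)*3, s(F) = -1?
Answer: -684598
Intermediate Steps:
v(T, u) = 105 (v(T, u) = 7*((4 + 1)*3) = 7*(5*3) = 7*15 = 105)
c = 130 (c = -9/4 + (¼)*23² = -9/4 + (¼)*529 = -9/4 + 529/4 = 130)
c + ((89156 - 858144) + 84260) = 130 + ((89156 - 858144) + 84260) = 130 + (-768988 + 84260) = 130 - 684728 = -684598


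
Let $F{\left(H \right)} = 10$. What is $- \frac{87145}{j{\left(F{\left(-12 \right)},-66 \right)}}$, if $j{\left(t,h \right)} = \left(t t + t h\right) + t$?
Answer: $\frac{17429}{110} \approx 158.45$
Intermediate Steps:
$j{\left(t,h \right)} = t + t^{2} + h t$ ($j{\left(t,h \right)} = \left(t^{2} + h t\right) + t = t + t^{2} + h t$)
$- \frac{87145}{j{\left(F{\left(-12 \right)},-66 \right)}} = - \frac{87145}{10 \left(1 - 66 + 10\right)} = - \frac{87145}{10 \left(-55\right)} = - \frac{87145}{-550} = \left(-87145\right) \left(- \frac{1}{550}\right) = \frac{17429}{110}$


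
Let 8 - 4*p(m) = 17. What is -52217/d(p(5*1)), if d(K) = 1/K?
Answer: 469953/4 ≈ 1.1749e+5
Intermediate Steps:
p(m) = -9/4 (p(m) = 2 - ¼*17 = 2 - 17/4 = -9/4)
-52217/d(p(5*1)) = -52217/(1/(-9/4)) = -52217/(-4/9) = -52217*(-9/4) = 469953/4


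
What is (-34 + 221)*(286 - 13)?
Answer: 51051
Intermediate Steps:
(-34 + 221)*(286 - 13) = 187*273 = 51051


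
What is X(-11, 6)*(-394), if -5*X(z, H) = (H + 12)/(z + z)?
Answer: -3546/55 ≈ -64.473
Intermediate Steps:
X(z, H) = -(12 + H)/(10*z) (X(z, H) = -(H + 12)/(5*(z + z)) = -(12 + H)/(5*(2*z)) = -(12 + H)*1/(2*z)/5 = -(12 + H)/(10*z))
X(-11, 6)*(-394) = ((⅒)*(-12 - 1*6)/(-11))*(-394) = ((⅒)*(-1/11)*(-12 - 6))*(-394) = ((⅒)*(-1/11)*(-18))*(-394) = (9/55)*(-394) = -3546/55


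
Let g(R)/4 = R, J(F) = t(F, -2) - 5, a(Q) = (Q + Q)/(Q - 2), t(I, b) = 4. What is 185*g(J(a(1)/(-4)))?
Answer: -740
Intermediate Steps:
a(Q) = 2*Q/(-2 + Q) (a(Q) = (2*Q)/(-2 + Q) = 2*Q/(-2 + Q))
J(F) = -1 (J(F) = 4 - 5 = -1)
g(R) = 4*R
185*g(J(a(1)/(-4))) = 185*(4*(-1)) = 185*(-4) = -740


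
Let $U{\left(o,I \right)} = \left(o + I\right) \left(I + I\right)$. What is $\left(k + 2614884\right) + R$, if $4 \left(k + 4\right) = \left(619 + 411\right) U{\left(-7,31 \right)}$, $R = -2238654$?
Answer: $759386$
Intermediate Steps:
$U{\left(o,I \right)} = 2 I \left(I + o\right)$ ($U{\left(o,I \right)} = \left(I + o\right) 2 I = 2 I \left(I + o\right)$)
$k = 383156$ ($k = -4 + \frac{\left(619 + 411\right) 2 \cdot 31 \left(31 - 7\right)}{4} = -4 + \frac{1030 \cdot 2 \cdot 31 \cdot 24}{4} = -4 + \frac{1030 \cdot 1488}{4} = -4 + \frac{1}{4} \cdot 1532640 = -4 + 383160 = 383156$)
$\left(k + 2614884\right) + R = \left(383156 + 2614884\right) - 2238654 = 2998040 - 2238654 = 759386$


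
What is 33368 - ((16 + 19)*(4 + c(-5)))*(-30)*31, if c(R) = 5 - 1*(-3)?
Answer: 423968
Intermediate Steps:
c(R) = 8 (c(R) = 5 + 3 = 8)
33368 - ((16 + 19)*(4 + c(-5)))*(-30)*31 = 33368 - ((16 + 19)*(4 + 8))*(-30)*31 = 33368 - (35*12)*(-30)*31 = 33368 - 420*(-30)*31 = 33368 - (-12600)*31 = 33368 - 1*(-390600) = 33368 + 390600 = 423968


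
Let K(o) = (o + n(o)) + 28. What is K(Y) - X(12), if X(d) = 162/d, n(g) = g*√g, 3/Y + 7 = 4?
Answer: 27/2 - I ≈ 13.5 - 1.0*I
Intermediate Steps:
Y = -1 (Y = 3/(-7 + 4) = 3/(-3) = 3*(-⅓) = -1)
n(g) = g^(3/2)
K(o) = 28 + o + o^(3/2) (K(o) = (o + o^(3/2)) + 28 = 28 + o + o^(3/2))
K(Y) - X(12) = (28 - 1 + (-1)^(3/2)) - 162/12 = (28 - 1 - I) - 162/12 = (27 - I) - 1*27/2 = (27 - I) - 27/2 = 27/2 - I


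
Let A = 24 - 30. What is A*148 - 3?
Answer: -891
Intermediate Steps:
A = -6
A*148 - 3 = -6*148 - 3 = -888 - 3 = -891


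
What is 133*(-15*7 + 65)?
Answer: -5320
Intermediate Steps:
133*(-15*7 + 65) = 133*(-105 + 65) = 133*(-40) = -5320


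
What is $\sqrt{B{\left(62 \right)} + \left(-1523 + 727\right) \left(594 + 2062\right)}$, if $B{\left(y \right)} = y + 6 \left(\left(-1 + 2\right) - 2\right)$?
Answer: $2 i \sqrt{528530} \approx 1454.0 i$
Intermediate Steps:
$B{\left(y \right)} = -6 + y$ ($B{\left(y \right)} = y + 6 \left(1 - 2\right) = y + 6 \left(-1\right) = y - 6 = -6 + y$)
$\sqrt{B{\left(62 \right)} + \left(-1523 + 727\right) \left(594 + 2062\right)} = \sqrt{\left(-6 + 62\right) + \left(-1523 + 727\right) \left(594 + 2062\right)} = \sqrt{56 - 2114176} = \sqrt{-2114120} = 2 i \sqrt{528530}$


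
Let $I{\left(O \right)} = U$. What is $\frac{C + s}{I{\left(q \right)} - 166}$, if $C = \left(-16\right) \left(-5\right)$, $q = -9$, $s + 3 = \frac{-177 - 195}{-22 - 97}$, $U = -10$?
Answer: $- \frac{9535}{20944} \approx -0.45526$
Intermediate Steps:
$s = \frac{15}{119}$ ($s = -3 + \frac{-177 - 195}{-22 - 97} = -3 - \frac{372}{-119} = -3 - - \frac{372}{119} = -3 + \frac{372}{119} = \frac{15}{119} \approx 0.12605$)
$C = 80$
$I{\left(O \right)} = -10$
$\frac{C + s}{I{\left(q \right)} - 166} = \frac{80 + \frac{15}{119}}{-10 - 166} = \frac{9535}{119 \left(-176\right)} = \frac{9535}{119} \left(- \frac{1}{176}\right) = - \frac{9535}{20944}$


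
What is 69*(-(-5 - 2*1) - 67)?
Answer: -4140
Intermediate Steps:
69*(-(-5 - 2*1) - 67) = 69*(-(-5 - 2) - 67) = 69*(-1*(-7) - 67) = 69*(7 - 67) = 69*(-60) = -4140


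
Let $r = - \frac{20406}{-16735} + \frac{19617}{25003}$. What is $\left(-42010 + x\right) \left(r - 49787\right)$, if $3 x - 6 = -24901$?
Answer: $\frac{628792705366890070}{251055123} \approx 2.5046 \cdot 10^{9}$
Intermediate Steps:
$x = - \frac{24895}{3}$ ($x = 2 + \frac{1}{3} \left(-24901\right) = 2 - \frac{24901}{3} = - \frac{24895}{3} \approx -8298.3$)
$r = \frac{838501713}{418425205}$ ($r = \left(-20406\right) \left(- \frac{1}{16735}\right) + 19617 \cdot \frac{1}{25003} = \frac{20406}{16735} + \frac{19617}{25003} = \frac{838501713}{418425205} \approx 2.0039$)
$\left(-42010 + x\right) \left(r - 49787\right) = \left(-42010 - \frac{24895}{3}\right) \left(\frac{838501713}{418425205} - 49787\right) = \left(- \frac{150925}{3}\right) \left(- \frac{20831297179622}{418425205}\right) = \frac{628792705366890070}{251055123}$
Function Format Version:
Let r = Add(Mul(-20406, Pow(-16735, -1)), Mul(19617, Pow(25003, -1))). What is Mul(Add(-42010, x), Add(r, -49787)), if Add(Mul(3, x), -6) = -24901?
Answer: Rational(628792705366890070, 251055123) ≈ 2.5046e+9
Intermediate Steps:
x = Rational(-24895, 3) (x = Add(2, Mul(Rational(1, 3), -24901)) = Add(2, Rational(-24901, 3)) = Rational(-24895, 3) ≈ -8298.3)
r = Rational(838501713, 418425205) (r = Add(Mul(-20406, Rational(-1, 16735)), Mul(19617, Rational(1, 25003))) = Add(Rational(20406, 16735), Rational(19617, 25003)) = Rational(838501713, 418425205) ≈ 2.0039)
Mul(Add(-42010, x), Add(r, -49787)) = Mul(Add(-42010, Rational(-24895, 3)), Add(Rational(838501713, 418425205), -49787)) = Mul(Rational(-150925, 3), Rational(-20831297179622, 418425205)) = Rational(628792705366890070, 251055123)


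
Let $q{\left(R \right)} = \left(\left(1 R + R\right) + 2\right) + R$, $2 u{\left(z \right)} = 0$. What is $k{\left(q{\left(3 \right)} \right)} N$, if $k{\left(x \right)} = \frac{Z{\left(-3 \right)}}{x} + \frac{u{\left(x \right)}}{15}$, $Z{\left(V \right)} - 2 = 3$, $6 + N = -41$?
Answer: $- \frac{235}{11} \approx -21.364$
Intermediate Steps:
$u{\left(z \right)} = 0$ ($u{\left(z \right)} = \frac{1}{2} \cdot 0 = 0$)
$N = -47$ ($N = -6 - 41 = -47$)
$Z{\left(V \right)} = 5$ ($Z{\left(V \right)} = 2 + 3 = 5$)
$q{\left(R \right)} = 2 + 3 R$ ($q{\left(R \right)} = \left(\left(R + R\right) + 2\right) + R = \left(2 R + 2\right) + R = \left(2 + 2 R\right) + R = 2 + 3 R$)
$k{\left(x \right)} = \frac{5}{x}$ ($k{\left(x \right)} = \frac{5}{x} + \frac{0}{15} = \frac{5}{x} + 0 \cdot \frac{1}{15} = \frac{5}{x} + 0 = \frac{5}{x}$)
$k{\left(q{\left(3 \right)} \right)} N = \frac{5}{2 + 3 \cdot 3} \left(-47\right) = \frac{5}{2 + 9} \left(-47\right) = \frac{5}{11} \left(-47\right) = - \frac{235}{11}$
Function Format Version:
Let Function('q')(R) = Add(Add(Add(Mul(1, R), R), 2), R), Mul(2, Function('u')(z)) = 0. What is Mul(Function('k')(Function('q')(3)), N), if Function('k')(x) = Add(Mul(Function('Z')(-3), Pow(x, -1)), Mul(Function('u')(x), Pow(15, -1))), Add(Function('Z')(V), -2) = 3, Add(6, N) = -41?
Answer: Rational(-235, 11) ≈ -21.364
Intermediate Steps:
Function('u')(z) = 0 (Function('u')(z) = Mul(Rational(1, 2), 0) = 0)
N = -47 (N = Add(-6, -41) = -47)
Function('Z')(V) = 5 (Function('Z')(V) = Add(2, 3) = 5)
Function('q')(R) = Add(2, Mul(3, R)) (Function('q')(R) = Add(Add(Add(R, R), 2), R) = Add(Add(Mul(2, R), 2), R) = Add(Add(2, Mul(2, R)), R) = Add(2, Mul(3, R)))
Function('k')(x) = Mul(5, Pow(x, -1)) (Function('k')(x) = Add(Mul(5, Pow(x, -1)), Mul(0, Pow(15, -1))) = Add(Mul(5, Pow(x, -1)), Mul(0, Rational(1, 15))) = Add(Mul(5, Pow(x, -1)), 0) = Mul(5, Pow(x, -1)))
Mul(Function('k')(Function('q')(3)), N) = Mul(Mul(5, Pow(Add(2, Mul(3, 3)), -1)), -47) = Mul(Mul(5, Pow(Add(2, 9), -1)), -47) = Mul(Mul(5, Pow(11, -1)), -47) = Mul(Mul(5, Rational(1, 11)), -47) = Mul(Rational(5, 11), -47) = Rational(-235, 11)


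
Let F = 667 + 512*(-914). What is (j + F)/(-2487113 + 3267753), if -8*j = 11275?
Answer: -535669/892160 ≈ -0.60042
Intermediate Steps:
j = -11275/8 (j = -⅛*11275 = -11275/8 ≈ -1409.4)
F = -467301 (F = 667 - 467968 = -467301)
(j + F)/(-2487113 + 3267753) = (-11275/8 - 467301)/(-2487113 + 3267753) = -3749683/8/780640 = -3749683/8*1/780640 = -535669/892160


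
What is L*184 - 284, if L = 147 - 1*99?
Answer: 8548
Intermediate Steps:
L = 48 (L = 147 - 99 = 48)
L*184 - 284 = 48*184 - 284 = 8832 - 284 = 8548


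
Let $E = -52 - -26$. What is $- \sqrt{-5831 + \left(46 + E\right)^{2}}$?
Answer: $- i \sqrt{5431} \approx - 73.695 i$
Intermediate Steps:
$E = -26$ ($E = -52 + 26 = -26$)
$- \sqrt{-5831 + \left(46 + E\right)^{2}} = - \sqrt{-5831 + \left(46 - 26\right)^{2}} = - \sqrt{-5831 + 20^{2}} = - \sqrt{-5831 + 400} = - \sqrt{-5431} = - i \sqrt{5431}$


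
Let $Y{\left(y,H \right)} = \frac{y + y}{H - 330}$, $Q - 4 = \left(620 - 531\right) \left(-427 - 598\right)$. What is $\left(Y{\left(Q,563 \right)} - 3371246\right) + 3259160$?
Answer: $- \frac{26298480}{233} \approx -1.1287 \cdot 10^{5}$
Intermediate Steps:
$Q = -91221$ ($Q = 4 + \left(620 - 531\right) \left(-427 - 598\right) = 4 + 89 \left(-1025\right) = 4 - 91225 = -91221$)
$Y{\left(y,H \right)} = \frac{2 y}{-330 + H}$
$\left(Y{\left(Q,563 \right)} - 3371246\right) + 3259160 = \left(2 \left(-91221\right) \frac{1}{-330 + 563} - 3371246\right) + 3259160 = \left(2 \left(-91221\right) \frac{1}{233} - 3371246\right) + 3259160 = \left(- \frac{182442}{233} - 3371246\right) + 3259160 = - \frac{785682760}{233} + 3259160 = - \frac{26298480}{233}$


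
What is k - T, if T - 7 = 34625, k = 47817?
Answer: 13185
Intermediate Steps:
T = 34632 (T = 7 + 34625 = 34632)
k - T = 47817 - 1*34632 = 47817 - 34632 = 13185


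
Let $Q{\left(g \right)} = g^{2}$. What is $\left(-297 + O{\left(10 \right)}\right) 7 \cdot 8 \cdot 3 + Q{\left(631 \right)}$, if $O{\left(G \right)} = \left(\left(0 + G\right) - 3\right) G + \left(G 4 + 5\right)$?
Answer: $367585$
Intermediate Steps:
$O{\left(G \right)} = 5 + 4 G + G \left(-3 + G\right)$ ($O{\left(G \right)} = \left(G - 3\right) G + \left(4 G + 5\right) = \left(-3 + G\right) G + \left(5 + 4 G\right) = G \left(-3 + G\right) + \left(5 + 4 G\right) = 5 + 4 G + G \left(-3 + G\right)$)
$\left(-297 + O{\left(10 \right)}\right) 7 \cdot 8 \cdot 3 + Q{\left(631 \right)} = \left(-297 + \left(5 + 10 + 10^{2}\right)\right) 7 \cdot 8 \cdot 3 + 631^{2} = \left(-297 + \left(5 + 10 + 100\right)\right) 56 \cdot 3 + 398161 = \left(-297 + 115\right) 168 + 398161 = \left(-182\right) 168 + 398161 = -30576 + 398161 = 367585$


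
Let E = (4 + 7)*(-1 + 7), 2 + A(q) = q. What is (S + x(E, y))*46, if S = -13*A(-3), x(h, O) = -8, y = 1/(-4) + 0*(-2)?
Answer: 2622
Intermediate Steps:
A(q) = -2 + q
y = -¼ (y = -¼ + 0 = -¼ ≈ -0.25000)
E = 66 (E = 11*6 = 66)
S = 65 (S = -13*(-2 - 3) = -13*(-5) = 65)
(S + x(E, y))*46 = (65 - 8)*46 = 57*46 = 2622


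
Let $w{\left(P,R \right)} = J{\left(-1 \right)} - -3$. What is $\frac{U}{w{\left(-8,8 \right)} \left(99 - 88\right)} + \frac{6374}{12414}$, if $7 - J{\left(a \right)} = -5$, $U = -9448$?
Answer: $- \frac{19372627}{341385} \approx -56.747$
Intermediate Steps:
$J{\left(a \right)} = 12$ ($J{\left(a \right)} = 7 - -5 = 7 + 5 = 12$)
$w{\left(P,R \right)} = 15$ ($w{\left(P,R \right)} = 12 - -3 = 12 + 3 = 15$)
$\frac{U}{w{\left(-8,8 \right)} \left(99 - 88\right)} + \frac{6374}{12414} = - \frac{9448}{15 \left(99 - 88\right)} + \frac{6374}{12414} = - \frac{9448}{15 \cdot 11} + 6374 \cdot \frac{1}{12414} = - \frac{9448}{165} + \frac{3187}{6207} = - \frac{19372627}{341385}$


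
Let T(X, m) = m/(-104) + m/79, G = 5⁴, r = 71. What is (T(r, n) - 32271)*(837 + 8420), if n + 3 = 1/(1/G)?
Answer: -1227121740701/4108 ≈ -2.9872e+8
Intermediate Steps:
G = 625
n = 622 (n = -3 + 1/(1/625) = -3 + 625 = 622)
T(X, m) = 25*m/8216 (T(X, m) = m*(-1/104) + m*(1/79) = -m/104 + m/79 = 25*m/8216)
(T(r, n) - 32271)*(837 + 8420) = ((25/8216)*622 - 32271)*(837 + 8420) = (7775/4108 - 32271)*9257 = -132561493/4108*9257 = -1227121740701/4108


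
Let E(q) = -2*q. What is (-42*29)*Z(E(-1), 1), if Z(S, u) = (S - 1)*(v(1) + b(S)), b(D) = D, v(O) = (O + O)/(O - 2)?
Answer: 0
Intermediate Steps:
v(O) = 2*O/(-2 + O) (v(O) = (2*O)/(-2 + O) = 2*O/(-2 + O))
Z(S, u) = (-1 + S)*(-2 + S) (Z(S, u) = (S - 1)*(2*1/(-2 + 1) + S) = (-1 + S)*(2*1/(-1) + S) = (-1 + S)*(2*1*(-1) + S) = (-1 + S)*(-2 + S))
(-42*29)*Z(E(-1), 1) = (-42*29)*(2 + (-2*(-1))**2 - (-6)*(-1)) = -1218*(2 + 2**2 - 3*2) = -1218*(2 + 4 - 6) = -1218*0 = 0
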